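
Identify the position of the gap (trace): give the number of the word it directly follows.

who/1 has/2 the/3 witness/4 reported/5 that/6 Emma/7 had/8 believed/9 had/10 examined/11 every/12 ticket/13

The displaced element is "who" (word 1).
It is linked across 2 clause boundaries (that → Ø).
It functions as the subject of "examined", so the gap sits immediately after word 9 ("believed").
Base order: The witness has reported that Emma had believed who had examined every ticket.

9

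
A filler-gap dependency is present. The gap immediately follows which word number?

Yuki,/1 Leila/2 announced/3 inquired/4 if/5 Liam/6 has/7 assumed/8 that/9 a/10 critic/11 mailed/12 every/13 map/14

The displaced element is "Yuki" (word 1).
It is linked across 1 clause boundary (Ø).
It functions as the subject of "inquired", so the gap sits immediately after word 3 ("announced").
Base order: Leila announced that Yuki inquired if Liam has assumed that a critic mailed every map.

3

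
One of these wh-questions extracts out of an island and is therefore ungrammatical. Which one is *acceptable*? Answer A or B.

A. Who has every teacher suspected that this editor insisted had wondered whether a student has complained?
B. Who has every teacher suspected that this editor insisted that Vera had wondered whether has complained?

A

In B, the wh-phrase is extracted from inside a wh-island (introduced by "whether"), which blocks movement.
In A, the extraction path crosses only that-complement boundaries, which are transparent.
So A is grammatical.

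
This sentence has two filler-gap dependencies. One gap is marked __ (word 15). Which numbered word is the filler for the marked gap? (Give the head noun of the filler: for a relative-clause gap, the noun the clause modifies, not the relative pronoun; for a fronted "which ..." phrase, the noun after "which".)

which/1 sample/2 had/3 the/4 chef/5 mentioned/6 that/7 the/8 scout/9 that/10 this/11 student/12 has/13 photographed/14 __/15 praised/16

The marked gap is inside the relative clause, the direct object of "photographed".
Its filler is the head noun "scout" (via "that"), at word 9.
(The other dependency links word 2 to a gap after word 16.)

9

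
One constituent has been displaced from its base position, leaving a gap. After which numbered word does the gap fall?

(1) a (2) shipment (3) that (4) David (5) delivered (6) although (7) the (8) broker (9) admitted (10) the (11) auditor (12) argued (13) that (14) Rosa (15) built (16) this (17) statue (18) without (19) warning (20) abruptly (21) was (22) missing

5

The displaced element is "a shipment" (word 2).
It functions as the direct object of "delivered", so the gap sits immediately after word 5 ("delivered").
Base order: David delivered a shipment although the broker admitted the auditor argued that Rosa built this statue without warning abruptly.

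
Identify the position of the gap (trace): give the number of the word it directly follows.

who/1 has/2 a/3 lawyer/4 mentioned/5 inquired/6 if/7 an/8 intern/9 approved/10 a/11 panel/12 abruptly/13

5

The displaced element is "who" (word 1).
It is linked across 1 clause boundary (Ø).
It functions as the subject of "inquired", so the gap sits immediately after word 5 ("mentioned").
Base order: A lawyer has mentioned who inquired if an intern approved a panel abruptly.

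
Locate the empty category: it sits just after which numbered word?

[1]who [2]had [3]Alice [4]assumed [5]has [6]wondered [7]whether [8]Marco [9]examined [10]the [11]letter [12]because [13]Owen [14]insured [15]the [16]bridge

The displaced element is "who" (word 1).
It is linked across 1 clause boundary (Ø).
It functions as the subject of "wondered", so the gap sits immediately after word 4 ("assumed").
Base order: Alice had assumed that who has wondered whether Marco examined the letter because Owen insured the bridge.

4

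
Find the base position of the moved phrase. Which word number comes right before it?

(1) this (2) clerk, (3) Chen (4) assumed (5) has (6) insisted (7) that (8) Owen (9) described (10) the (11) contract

4

The displaced element is "this clerk" (word 2).
It is linked across 1 clause boundary (Ø).
It functions as the subject of "insisted", so the gap sits immediately after word 4 ("assumed").
Base order: Chen assumed that this clerk has insisted that Owen described the contract.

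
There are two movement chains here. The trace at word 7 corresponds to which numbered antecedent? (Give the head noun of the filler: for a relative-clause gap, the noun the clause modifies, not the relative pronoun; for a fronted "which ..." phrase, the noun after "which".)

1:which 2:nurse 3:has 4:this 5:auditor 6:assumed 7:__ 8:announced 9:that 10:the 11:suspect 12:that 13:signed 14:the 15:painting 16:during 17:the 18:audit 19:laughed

The marked gap is the subject of "announced".
Its filler is the fronted wh-phrase "which nurse", at word 2.
(The other dependency links word 11 to a gap after word 12.)

2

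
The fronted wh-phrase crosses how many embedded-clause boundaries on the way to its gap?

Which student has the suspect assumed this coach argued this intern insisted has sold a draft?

"which student" is extracted from the subject of "sold".
Boundaries crossed, outermost first: [Ø], [Ø], [Ø] — 3 in total.

3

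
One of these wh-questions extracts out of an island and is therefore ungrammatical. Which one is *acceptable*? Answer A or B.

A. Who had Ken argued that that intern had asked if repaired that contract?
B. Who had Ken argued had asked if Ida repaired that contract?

In A, the wh-phrase is extracted from inside a wh-island (introduced by "if"), which blocks movement.
In B, the extraction path crosses only that-complement boundaries, which are transparent.
So B is grammatical.

B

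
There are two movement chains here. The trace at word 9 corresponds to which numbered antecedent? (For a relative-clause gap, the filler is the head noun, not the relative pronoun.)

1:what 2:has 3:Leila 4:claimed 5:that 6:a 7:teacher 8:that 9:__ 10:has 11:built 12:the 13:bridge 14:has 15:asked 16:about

The marked gap is inside the relative clause, the subject of "built".
Its filler is the head noun "teacher" (via "that"), at word 7.
(The other dependency links word 1 to a gap after word 16.)

7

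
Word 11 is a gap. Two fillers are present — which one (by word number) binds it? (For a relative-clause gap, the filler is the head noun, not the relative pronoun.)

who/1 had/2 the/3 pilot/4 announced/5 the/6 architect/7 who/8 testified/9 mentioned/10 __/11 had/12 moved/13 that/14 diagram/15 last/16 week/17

1

The marked gap is the subject of "moved".
Its filler is the fronted wh-phrase "who", at word 1.
(The other dependency links word 7 to a gap after word 8.)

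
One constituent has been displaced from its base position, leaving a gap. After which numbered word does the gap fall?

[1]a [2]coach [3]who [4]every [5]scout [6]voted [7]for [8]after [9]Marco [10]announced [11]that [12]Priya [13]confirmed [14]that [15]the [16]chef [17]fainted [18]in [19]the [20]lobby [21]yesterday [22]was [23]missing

The displaced element is "a coach" (word 2).
It functions as the object of the preposition "for" of "voted", so the gap sits immediately after word 7 ("for").
Base order: Every scout voted for a coach after Marco announced that Priya confirmed that the chef fainted in the lobby yesterday.

7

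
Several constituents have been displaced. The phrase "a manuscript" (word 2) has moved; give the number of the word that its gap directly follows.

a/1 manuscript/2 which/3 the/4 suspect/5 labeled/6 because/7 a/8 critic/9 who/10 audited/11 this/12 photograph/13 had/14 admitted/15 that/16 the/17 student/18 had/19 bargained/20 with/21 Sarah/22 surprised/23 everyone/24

6

The displaced element is "a manuscript" (word 2).
It functions as the direct object of "labeled", so the gap sits immediately after word 6 ("labeled").
Base order: The suspect labeled a manuscript because a critic who audited this photograph had admitted that the student had bargained with Sarah.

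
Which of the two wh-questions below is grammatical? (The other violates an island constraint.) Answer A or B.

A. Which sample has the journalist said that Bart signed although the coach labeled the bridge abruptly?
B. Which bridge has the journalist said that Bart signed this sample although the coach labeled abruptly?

In B, the wh-phrase is extracted from inside an adjunct island (introduced by "although"), which blocks movement.
In A, the extraction path crosses only that-complement boundaries, which are transparent.
So A is grammatical.

A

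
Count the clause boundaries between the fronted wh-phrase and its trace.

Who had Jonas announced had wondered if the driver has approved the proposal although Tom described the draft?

1

"who" is extracted from the subject of "wondered".
Boundaries crossed, outermost first: [Ø] — 1 in total.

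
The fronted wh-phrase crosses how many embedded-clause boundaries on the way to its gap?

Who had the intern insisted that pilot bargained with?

"who" is extracted from the PP object of "bargained".
Boundaries crossed, outermost first: [Ø] — 1 in total.

1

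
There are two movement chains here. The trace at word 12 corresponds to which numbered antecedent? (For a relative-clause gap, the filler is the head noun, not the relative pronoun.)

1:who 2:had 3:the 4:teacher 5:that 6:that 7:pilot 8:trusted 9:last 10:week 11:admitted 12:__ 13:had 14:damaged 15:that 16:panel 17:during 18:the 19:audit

The marked gap is the subject of "damaged".
Its filler is the fronted wh-phrase "who", at word 1.
(The other dependency links word 4 to a gap after word 8.)

1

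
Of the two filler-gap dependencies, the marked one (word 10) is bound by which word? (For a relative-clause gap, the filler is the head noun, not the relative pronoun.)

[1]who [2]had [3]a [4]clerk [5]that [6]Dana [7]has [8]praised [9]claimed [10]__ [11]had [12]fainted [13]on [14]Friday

1

The marked gap is the subject of "fainted".
Its filler is the fronted wh-phrase "who", at word 1.
(The other dependency links word 4 to a gap after word 8.)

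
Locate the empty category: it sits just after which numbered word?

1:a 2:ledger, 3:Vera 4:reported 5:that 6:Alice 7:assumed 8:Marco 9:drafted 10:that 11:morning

The displaced element is "a ledger" (word 2).
It is linked across 2 clause boundaries (that → Ø).
It functions as the direct object of "drafted", so the gap sits immediately after word 9 ("drafted").
Base order: Vera reported that Alice assumed Marco drafted a ledger that morning.

9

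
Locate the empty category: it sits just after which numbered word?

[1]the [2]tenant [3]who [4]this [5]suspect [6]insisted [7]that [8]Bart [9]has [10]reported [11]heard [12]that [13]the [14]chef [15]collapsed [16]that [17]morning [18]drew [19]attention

10

The displaced element is "the tenant" (word 2).
It is linked across 2 clause boundaries (that → Ø).
It functions as the subject of "heard", so the gap sits immediately after word 10 ("reported").
Base order: This suspect insisted that Bart has reported the tenant heard that the chef collapsed that morning.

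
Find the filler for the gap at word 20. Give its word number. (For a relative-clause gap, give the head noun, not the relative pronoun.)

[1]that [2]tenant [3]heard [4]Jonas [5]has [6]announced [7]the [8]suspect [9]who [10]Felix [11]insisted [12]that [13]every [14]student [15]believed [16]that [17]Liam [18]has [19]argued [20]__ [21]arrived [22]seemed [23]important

The gap at 20 is the subject of "arrived", inside a relative clause.
The relative pronoun is "who" (word 9); it is bound by the head noun immediately before it.
Its filler is the head noun "suspect", at word 8.

8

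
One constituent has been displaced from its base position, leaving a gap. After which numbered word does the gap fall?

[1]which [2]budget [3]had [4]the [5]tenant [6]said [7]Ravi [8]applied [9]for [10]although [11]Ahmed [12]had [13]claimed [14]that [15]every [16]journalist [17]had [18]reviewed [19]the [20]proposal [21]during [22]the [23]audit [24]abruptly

The displaced element is "which budget" (word 2).
It is linked across 1 clause boundary (Ø).
It functions as the object of the preposition "for" of "applied", so the gap sits immediately after word 9 ("for").
Base order: The tenant had said Ravi applied for which budget although Ahmed had claimed that every journalist had reviewed the proposal during the audit abruptly.

9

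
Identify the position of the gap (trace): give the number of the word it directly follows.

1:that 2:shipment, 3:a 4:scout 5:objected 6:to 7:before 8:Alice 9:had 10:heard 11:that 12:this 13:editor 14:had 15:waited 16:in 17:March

6

The displaced element is "that shipment" (word 2).
It functions as the object of the preposition "to" of "objected", so the gap sits immediately after word 6 ("to").
Base order: A scout objected to that shipment before Alice had heard that this editor had waited in March.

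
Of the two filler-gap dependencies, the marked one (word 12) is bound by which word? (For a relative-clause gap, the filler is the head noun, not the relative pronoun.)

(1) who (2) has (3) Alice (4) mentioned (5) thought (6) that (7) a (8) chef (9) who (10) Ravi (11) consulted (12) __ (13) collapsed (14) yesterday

The marked gap is inside the relative clause, the direct object of "consulted".
Its filler is the head noun "chef" (via "who"), at word 8.
(The other dependency links word 1 to a gap after word 4.)

8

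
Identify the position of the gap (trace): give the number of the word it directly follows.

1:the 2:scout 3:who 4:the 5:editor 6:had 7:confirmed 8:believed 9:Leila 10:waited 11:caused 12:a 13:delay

The displaced element is "the scout" (word 2).
It is linked across 1 clause boundary (Ø).
It functions as the subject of "believed", so the gap sits immediately after word 7 ("confirmed").
Base order: The editor had confirmed that the scout believed Leila waited.

7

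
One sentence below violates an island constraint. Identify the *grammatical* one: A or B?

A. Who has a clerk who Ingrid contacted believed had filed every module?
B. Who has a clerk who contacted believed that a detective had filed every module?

In B, the wh-phrase is extracted from inside a complex-NP island (relative clause) (introduced by "who"), which blocks movement.
In A, the extraction path crosses only that-complement boundaries, which are transparent.
So A is grammatical.

A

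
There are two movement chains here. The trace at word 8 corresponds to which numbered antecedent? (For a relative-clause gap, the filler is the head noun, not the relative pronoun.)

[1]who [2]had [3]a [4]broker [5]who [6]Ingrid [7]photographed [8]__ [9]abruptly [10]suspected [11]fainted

4

The marked gap is inside the relative clause, the direct object of "photographed".
Its filler is the head noun "broker" (via "who"), at word 4.
(The other dependency links word 1 to a gap after word 10.)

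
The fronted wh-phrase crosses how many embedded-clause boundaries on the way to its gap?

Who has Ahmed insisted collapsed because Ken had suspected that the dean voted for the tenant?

1

"who" is extracted from the subject of "collapsed".
Boundaries crossed, outermost first: [Ø] — 1 in total.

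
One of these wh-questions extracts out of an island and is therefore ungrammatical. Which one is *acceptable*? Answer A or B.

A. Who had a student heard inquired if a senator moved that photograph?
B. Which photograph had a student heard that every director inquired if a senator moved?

A

In B, the wh-phrase is extracted from inside a wh-island (introduced by "if"), which blocks movement.
In A, the extraction path crosses only that-complement boundaries, which are transparent.
So A is grammatical.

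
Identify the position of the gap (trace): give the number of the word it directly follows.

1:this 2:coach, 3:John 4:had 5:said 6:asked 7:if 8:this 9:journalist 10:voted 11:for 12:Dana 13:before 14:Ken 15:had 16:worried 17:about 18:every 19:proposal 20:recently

The displaced element is "this coach" (word 2).
It is linked across 1 clause boundary (Ø).
It functions as the subject of "asked", so the gap sits immediately after word 5 ("said").
Base order: John had said this coach asked if this journalist voted for Dana before Ken had worried about every proposal recently.

5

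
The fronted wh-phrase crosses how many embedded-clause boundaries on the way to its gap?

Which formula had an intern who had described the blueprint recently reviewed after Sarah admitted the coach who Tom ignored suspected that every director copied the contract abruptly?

0

"which formula" originates inside the matrix clause — no clause boundary is crossed.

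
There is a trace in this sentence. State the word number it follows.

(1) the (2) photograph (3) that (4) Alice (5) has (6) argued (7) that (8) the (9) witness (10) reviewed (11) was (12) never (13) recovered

10

The displaced element is "the photograph" (word 2).
It is linked across 1 clause boundary (that).
It functions as the direct object of "reviewed", so the gap sits immediately after word 10 ("reviewed").
Base order: Alice has argued that the witness reviewed the photograph.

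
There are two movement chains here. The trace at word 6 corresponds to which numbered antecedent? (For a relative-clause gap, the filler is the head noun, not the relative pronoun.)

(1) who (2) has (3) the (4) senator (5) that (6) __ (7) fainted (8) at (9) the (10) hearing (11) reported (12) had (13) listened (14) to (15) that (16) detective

4

The marked gap is inside the relative clause, the subject of "fainted".
Its filler is the head noun "senator" (via "that"), at word 4.
(The other dependency links word 1 to a gap after word 11.)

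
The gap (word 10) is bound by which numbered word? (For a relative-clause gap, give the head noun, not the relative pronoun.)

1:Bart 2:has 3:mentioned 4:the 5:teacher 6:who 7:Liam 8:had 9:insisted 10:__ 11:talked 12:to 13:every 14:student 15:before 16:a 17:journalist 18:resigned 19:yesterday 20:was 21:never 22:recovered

The gap at 10 is the subject of "talked", inside a relative clause.
The relative pronoun is "who" (word 6); it is bound by the head noun immediately before it.
Its filler is the head noun "teacher", at word 5.

5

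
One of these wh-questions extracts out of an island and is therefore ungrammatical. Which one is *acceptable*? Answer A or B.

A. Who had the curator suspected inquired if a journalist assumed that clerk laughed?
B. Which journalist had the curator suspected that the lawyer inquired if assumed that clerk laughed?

In B, the wh-phrase is extracted from inside a wh-island (introduced by "if"), which blocks movement.
In A, the extraction path crosses only that-complement boundaries, which are transparent.
So A is grammatical.

A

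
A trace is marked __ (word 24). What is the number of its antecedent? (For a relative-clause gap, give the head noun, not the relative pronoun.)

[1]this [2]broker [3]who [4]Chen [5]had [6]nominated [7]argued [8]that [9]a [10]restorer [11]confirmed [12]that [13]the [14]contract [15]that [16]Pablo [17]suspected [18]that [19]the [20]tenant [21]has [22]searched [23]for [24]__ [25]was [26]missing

14

The gap at 24 is the prepositional object of "searched", inside a relative clause.
The relative pronoun is "that" (word 15); it is bound by the head noun immediately before it.
Its filler is the head noun "contract", at word 14.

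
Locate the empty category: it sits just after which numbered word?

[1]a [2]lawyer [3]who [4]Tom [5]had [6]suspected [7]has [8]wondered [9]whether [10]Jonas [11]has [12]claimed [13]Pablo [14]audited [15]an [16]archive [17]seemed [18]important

6

The displaced element is "a lawyer" (word 2).
It is linked across 1 clause boundary (Ø).
It functions as the subject of "wondered", so the gap sits immediately after word 6 ("suspected").
Base order: Tom had suspected that a lawyer has wondered whether Jonas has claimed Pablo audited an archive.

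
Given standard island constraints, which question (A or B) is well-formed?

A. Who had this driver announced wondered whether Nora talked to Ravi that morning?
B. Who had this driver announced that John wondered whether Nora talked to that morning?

In B, the wh-phrase is extracted from inside a wh-island (introduced by "whether"), which blocks movement.
In A, the extraction path crosses only that-complement boundaries, which are transparent.
So A is grammatical.

A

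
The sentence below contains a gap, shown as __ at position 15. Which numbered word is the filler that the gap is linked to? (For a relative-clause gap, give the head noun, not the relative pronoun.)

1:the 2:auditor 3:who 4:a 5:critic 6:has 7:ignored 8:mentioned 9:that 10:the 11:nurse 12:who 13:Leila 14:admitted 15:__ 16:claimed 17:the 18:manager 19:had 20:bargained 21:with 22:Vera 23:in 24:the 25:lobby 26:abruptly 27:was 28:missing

The gap at 15 is the subject of "claimed", inside a relative clause.
The relative pronoun is "who" (word 12); it is bound by the head noun immediately before it.
Its filler is the head noun "nurse", at word 11.

11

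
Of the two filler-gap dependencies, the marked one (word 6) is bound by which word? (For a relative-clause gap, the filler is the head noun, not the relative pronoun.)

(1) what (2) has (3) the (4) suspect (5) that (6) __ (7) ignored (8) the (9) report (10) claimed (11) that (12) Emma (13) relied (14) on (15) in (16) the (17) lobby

The marked gap is inside the relative clause, the subject of "ignored".
Its filler is the head noun "suspect" (via "that"), at word 4.
(The other dependency links word 1 to a gap after word 14.)

4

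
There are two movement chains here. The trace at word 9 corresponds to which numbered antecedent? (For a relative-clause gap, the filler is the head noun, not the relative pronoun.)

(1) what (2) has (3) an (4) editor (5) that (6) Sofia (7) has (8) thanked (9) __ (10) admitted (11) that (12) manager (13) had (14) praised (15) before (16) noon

The marked gap is inside the relative clause, the direct object of "thanked".
Its filler is the head noun "editor" (via "that"), at word 4.
(The other dependency links word 1 to a gap after word 14.)

4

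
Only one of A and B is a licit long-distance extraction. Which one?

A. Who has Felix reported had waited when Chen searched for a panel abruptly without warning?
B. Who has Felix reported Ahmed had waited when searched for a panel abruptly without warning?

A

In B, the wh-phrase is extracted from inside an adjunct island (introduced by "when"), which blocks movement.
In A, the extraction path crosses only that-complement boundaries, which are transparent.
So A is grammatical.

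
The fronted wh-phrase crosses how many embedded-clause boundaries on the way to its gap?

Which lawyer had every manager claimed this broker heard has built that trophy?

"which lawyer" is extracted from the subject of "built".
Boundaries crossed, outermost first: [Ø], [Ø] — 2 in total.

2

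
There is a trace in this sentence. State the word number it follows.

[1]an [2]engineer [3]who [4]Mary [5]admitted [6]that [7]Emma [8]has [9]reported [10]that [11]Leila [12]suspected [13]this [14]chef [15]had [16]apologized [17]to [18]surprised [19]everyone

The displaced element is "an engineer" (word 2).
It is linked across 3 clause boundaries (that → that → Ø).
It functions as the object of the preposition "to" of "apologized", so the gap sits immediately after word 17 ("to").
Base order: Mary admitted that Emma has reported that Leila suspected this chef had apologized to an engineer.

17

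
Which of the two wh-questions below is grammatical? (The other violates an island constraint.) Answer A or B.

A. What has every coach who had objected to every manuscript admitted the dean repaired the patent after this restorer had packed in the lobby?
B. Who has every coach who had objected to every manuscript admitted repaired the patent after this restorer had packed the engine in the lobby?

In A, the wh-phrase is extracted from inside an adjunct island (introduced by "after"), which blocks movement.
In B, the extraction path crosses only that-complement boundaries, which are transparent.
So B is grammatical.

B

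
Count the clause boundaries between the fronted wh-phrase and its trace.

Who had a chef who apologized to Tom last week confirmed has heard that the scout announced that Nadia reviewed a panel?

"who" is extracted from the subject of "heard".
Boundaries crossed, outermost first: [Ø] — 1 in total.

1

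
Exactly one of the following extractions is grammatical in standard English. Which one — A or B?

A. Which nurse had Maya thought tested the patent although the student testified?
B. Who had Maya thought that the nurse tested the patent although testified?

A

In B, the wh-phrase is extracted from inside an adjunct island (introduced by "although"), which blocks movement.
In A, the extraction path crosses only that-complement boundaries, which are transparent.
So A is grammatical.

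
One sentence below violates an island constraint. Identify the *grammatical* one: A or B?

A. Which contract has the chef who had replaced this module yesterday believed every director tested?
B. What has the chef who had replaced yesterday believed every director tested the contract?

In B, the wh-phrase is extracted from inside a complex-NP island (relative clause) (introduced by "who"), which blocks movement.
In A, the extraction path crosses only that-complement boundaries, which are transparent.
So A is grammatical.

A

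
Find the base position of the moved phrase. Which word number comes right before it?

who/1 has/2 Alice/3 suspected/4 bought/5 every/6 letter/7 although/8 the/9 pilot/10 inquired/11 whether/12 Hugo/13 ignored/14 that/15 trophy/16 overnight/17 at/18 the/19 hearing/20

4

The displaced element is "who" (word 1).
It is linked across 1 clause boundary (Ø).
It functions as the subject of "bought", so the gap sits immediately after word 4 ("suspected").
Base order: Alice has suspected that who bought every letter although the pilot inquired whether Hugo ignored that trophy overnight at the hearing.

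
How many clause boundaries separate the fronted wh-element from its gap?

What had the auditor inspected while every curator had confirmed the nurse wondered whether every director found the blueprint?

0

"what" originates inside the matrix clause — no clause boundary is crossed.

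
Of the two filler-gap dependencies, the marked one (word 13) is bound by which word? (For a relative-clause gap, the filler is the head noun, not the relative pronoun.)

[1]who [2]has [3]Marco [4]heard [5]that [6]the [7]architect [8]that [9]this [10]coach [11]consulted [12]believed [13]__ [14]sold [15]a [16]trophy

The marked gap is the subject of "sold".
Its filler is the fronted wh-phrase "who", at word 1.
(The other dependency links word 7 to a gap after word 11.)

1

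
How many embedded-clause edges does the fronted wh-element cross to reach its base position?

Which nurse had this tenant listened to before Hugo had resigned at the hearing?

0

"which nurse" originates inside the matrix clause — no clause boundary is crossed.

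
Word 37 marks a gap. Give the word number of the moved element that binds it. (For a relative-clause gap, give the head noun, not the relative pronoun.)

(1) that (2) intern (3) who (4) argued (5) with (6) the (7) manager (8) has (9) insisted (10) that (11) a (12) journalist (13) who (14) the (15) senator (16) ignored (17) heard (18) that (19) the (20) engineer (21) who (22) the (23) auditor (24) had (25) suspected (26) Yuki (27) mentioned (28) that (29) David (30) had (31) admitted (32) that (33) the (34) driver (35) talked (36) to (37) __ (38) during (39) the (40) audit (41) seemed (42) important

The gap at 37 is the prepositional object of "talked", inside a relative clause.
The relative pronoun is "who" (word 21); it is bound by the head noun immediately before it.
Its filler is the head noun "engineer", at word 20.

20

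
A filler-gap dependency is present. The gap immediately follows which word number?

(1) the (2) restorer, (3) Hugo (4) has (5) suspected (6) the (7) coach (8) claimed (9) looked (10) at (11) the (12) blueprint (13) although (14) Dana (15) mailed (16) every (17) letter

8

The displaced element is "the restorer" (word 2).
It is linked across 2 clause boundaries (Ø → Ø).
It functions as the subject of "looked", so the gap sits immediately after word 8 ("claimed").
Base order: Hugo has suspected the coach claimed that the restorer looked at the blueprint although Dana mailed every letter.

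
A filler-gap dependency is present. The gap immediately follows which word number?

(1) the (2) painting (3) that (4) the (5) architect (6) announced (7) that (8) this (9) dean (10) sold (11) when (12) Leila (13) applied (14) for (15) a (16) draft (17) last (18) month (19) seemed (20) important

10

The displaced element is "the painting" (word 2).
It is linked across 1 clause boundary (that).
It functions as the direct object of "sold", so the gap sits immediately after word 10 ("sold").
Base order: The architect announced that this dean sold the painting when Leila applied for a draft last month.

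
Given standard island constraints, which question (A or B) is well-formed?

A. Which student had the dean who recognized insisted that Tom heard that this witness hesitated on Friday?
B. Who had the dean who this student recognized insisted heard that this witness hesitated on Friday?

In A, the wh-phrase is extracted from inside a complex-NP island (relative clause) (introduced by "who"), which blocks movement.
In B, the extraction path crosses only that-complement boundaries, which are transparent.
So B is grammatical.

B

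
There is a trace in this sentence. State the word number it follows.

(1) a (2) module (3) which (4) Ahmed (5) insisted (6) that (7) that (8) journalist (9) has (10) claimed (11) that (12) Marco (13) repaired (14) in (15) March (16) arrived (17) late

13

The displaced element is "a module" (word 2).
It is linked across 2 clause boundaries (that → that).
It functions as the direct object of "repaired", so the gap sits immediately after word 13 ("repaired").
Base order: Ahmed insisted that that journalist has claimed that Marco repaired a module in March.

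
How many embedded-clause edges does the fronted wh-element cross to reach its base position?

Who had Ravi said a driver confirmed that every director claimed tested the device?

"who" is extracted from the subject of "tested".
Boundaries crossed, outermost first: [Ø], [that], [Ø] — 3 in total.

3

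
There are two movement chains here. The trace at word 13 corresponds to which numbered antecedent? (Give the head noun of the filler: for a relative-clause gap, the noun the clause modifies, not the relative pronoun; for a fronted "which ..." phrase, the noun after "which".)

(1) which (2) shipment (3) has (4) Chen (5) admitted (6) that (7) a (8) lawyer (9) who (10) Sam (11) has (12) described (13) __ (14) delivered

8

The marked gap is inside the relative clause, the direct object of "described".
Its filler is the head noun "lawyer" (via "who"), at word 8.
(The other dependency links word 2 to a gap after word 14.)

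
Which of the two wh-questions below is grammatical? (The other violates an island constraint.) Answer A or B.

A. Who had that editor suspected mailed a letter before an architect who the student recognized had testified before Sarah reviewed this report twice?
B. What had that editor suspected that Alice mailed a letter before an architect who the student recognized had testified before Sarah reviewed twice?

A

In B, the wh-phrase is extracted from inside an adjunct island (introduced by "before"), which blocks movement.
In A, the extraction path crosses only that-complement boundaries, which are transparent.
So A is grammatical.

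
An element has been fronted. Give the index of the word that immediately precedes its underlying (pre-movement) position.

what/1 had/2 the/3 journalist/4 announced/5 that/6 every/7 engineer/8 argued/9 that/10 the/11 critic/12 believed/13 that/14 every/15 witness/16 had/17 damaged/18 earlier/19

18

The displaced element is "what" (word 1).
It is linked across 3 clause boundaries (that → that → that).
It functions as the direct object of "damaged", so the gap sits immediately after word 18 ("damaged").
Base order: The journalist had announced that every engineer argued that the critic believed that every witness had damaged what earlier.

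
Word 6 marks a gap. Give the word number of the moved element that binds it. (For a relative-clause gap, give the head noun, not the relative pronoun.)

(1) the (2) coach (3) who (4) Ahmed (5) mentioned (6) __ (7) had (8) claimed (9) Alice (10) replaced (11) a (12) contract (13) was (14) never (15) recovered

The gap at 6 is the subject of "claimed", inside a relative clause.
The relative pronoun is "who" (word 3); it is bound by the head noun immediately before it.
Its filler is the head noun "coach", at word 2.

2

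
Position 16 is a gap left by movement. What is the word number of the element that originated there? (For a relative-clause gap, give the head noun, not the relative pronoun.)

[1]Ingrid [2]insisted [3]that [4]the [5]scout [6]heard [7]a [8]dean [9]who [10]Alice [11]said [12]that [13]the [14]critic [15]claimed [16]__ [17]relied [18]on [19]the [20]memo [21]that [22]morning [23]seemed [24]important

8

The gap at 16 is the subject of "relied", inside a relative clause.
The relative pronoun is "who" (word 9); it is bound by the head noun immediately before it.
Its filler is the head noun "dean", at word 8.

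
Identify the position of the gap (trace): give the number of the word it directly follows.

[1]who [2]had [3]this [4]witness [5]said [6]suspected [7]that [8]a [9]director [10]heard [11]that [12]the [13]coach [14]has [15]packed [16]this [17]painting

5

The displaced element is "who" (word 1).
It is linked across 1 clause boundary (Ø).
It functions as the subject of "suspected", so the gap sits immediately after word 5 ("said").
Base order: This witness had said who suspected that a director heard that the coach has packed this painting.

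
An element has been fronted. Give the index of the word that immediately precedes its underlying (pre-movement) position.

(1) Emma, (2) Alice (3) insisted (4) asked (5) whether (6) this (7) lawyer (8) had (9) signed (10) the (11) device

The displaced element is "Emma" (word 1).
It is linked across 1 clause boundary (Ø).
It functions as the subject of "asked", so the gap sits immediately after word 3 ("insisted").
Base order: Alice insisted Emma asked whether this lawyer had signed the device.

3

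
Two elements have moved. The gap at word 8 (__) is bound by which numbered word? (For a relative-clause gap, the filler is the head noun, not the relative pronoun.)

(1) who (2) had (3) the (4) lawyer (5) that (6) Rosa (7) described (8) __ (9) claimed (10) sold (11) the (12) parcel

4

The marked gap is inside the relative clause, the direct object of "described".
Its filler is the head noun "lawyer" (via "that"), at word 4.
(The other dependency links word 1 to a gap after word 9.)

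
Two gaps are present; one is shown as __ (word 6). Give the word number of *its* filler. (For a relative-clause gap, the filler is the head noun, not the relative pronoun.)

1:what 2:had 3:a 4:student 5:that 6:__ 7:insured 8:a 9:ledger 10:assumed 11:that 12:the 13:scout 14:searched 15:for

4

The marked gap is inside the relative clause, the subject of "insured".
Its filler is the head noun "student" (via "that"), at word 4.
(The other dependency links word 1 to a gap after word 15.)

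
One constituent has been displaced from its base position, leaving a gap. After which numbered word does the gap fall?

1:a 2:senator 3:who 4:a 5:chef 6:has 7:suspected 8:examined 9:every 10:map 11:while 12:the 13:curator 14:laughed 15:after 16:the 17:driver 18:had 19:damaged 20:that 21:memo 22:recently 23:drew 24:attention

The displaced element is "a senator" (word 2).
It is linked across 1 clause boundary (Ø).
It functions as the subject of "examined", so the gap sits immediately after word 7 ("suspected").
Base order: A chef has suspected a senator examined every map while the curator laughed after the driver had damaged that memo recently.

7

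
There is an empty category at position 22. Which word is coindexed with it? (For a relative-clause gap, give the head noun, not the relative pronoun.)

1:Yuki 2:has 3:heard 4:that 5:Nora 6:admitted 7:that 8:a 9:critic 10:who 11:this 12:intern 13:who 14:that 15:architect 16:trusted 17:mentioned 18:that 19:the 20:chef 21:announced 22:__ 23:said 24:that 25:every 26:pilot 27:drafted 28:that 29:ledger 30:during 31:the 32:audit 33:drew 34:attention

9

The gap at 22 is the subject of "said", inside a relative clause.
The relative pronoun is "who" (word 10); it is bound by the head noun immediately before it.
Its filler is the head noun "critic", at word 9.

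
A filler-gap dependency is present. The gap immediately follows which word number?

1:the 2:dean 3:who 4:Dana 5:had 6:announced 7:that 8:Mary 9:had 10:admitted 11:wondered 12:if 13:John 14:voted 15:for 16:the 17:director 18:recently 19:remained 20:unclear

The displaced element is "the dean" (word 2).
It is linked across 2 clause boundaries (that → Ø).
It functions as the subject of "wondered", so the gap sits immediately after word 10 ("admitted").
Base order: Dana had announced that Mary had admitted the dean wondered if John voted for the director recently.

10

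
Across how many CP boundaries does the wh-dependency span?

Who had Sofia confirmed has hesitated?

1

"who" is extracted from the subject of "hesitated".
Boundaries crossed, outermost first: [Ø] — 1 in total.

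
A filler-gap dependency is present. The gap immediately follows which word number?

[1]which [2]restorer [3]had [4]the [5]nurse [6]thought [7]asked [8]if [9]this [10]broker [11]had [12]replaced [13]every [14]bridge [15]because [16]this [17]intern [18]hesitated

The displaced element is "which restorer" (word 2).
It is linked across 1 clause boundary (Ø).
It functions as the subject of "asked", so the gap sits immediately after word 6 ("thought").
Base order: The nurse had thought that which restorer asked if this broker had replaced every bridge because this intern hesitated.

6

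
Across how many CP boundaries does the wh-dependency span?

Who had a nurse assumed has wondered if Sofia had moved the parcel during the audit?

1

"who" is extracted from the subject of "wondered".
Boundaries crossed, outermost first: [Ø] — 1 in total.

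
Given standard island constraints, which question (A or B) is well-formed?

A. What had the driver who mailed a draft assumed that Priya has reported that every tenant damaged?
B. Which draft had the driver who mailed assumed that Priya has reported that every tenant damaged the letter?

A

In B, the wh-phrase is extracted from inside a complex-NP island (relative clause) (introduced by "who"), which blocks movement.
In A, the extraction path crosses only that-complement boundaries, which are transparent.
So A is grammatical.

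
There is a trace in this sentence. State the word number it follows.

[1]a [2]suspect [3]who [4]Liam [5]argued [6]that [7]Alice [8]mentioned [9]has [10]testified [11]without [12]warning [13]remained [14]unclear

The displaced element is "a suspect" (word 2).
It is linked across 2 clause boundaries (that → Ø).
It functions as the subject of "testified", so the gap sits immediately after word 8 ("mentioned").
Base order: Liam argued that Alice mentioned that a suspect has testified without warning.

8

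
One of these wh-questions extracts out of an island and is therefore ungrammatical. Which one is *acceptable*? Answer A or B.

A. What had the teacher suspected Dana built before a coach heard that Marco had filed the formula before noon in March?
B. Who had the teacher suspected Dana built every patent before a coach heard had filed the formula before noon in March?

In B, the wh-phrase is extracted from inside an adjunct island (introduced by "before"), which blocks movement.
In A, the extraction path crosses only that-complement boundaries, which are transparent.
So A is grammatical.

A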